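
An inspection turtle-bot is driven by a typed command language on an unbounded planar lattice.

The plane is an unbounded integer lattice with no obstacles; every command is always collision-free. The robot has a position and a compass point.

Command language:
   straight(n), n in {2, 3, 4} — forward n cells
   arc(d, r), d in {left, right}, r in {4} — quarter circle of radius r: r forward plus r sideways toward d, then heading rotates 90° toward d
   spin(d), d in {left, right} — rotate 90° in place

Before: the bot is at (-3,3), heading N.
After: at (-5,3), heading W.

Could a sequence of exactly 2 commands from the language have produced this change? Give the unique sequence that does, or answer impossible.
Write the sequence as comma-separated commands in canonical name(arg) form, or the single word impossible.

key: cell and facing (now W) both changed — the 2 commands mix motion and turning
from: at (-3,3), heading N
1. spin(left) → at (-3,3), heading W
2. straight(2) → at (-5,3), heading W
all 49 alternatives checked — unique.

spin(left), straight(2)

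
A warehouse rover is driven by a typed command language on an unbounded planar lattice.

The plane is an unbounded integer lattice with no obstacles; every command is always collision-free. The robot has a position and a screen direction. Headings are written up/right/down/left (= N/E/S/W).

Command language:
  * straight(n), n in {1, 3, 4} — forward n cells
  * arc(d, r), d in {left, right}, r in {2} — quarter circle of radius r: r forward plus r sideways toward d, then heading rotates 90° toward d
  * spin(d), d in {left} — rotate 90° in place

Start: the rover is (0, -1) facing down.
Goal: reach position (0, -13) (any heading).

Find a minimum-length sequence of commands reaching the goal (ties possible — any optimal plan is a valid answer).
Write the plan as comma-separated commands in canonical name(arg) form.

initial: (0, -1) facing down
1. straight(4) → (0, -5) facing down
2. straight(4) → (0, -9) facing down
3. straight(4) → (0, -13) facing down
shorter routes all fall short; 3 is best.

straight(4), straight(4), straight(4)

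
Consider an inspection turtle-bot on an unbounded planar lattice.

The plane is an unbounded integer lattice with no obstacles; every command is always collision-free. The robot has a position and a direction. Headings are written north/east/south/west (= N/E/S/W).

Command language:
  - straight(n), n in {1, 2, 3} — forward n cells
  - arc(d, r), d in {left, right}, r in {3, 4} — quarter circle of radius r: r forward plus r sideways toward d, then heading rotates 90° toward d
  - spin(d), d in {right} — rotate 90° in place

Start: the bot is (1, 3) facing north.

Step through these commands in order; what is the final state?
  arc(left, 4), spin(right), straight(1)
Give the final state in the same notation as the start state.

(-3, 8) facing north

begin: (1, 3) facing north
1. arc(left, 4) → (-3, 7) facing west
2. spin(right) → (-3, 7) facing north
3. straight(1) → (-3, 8) facing north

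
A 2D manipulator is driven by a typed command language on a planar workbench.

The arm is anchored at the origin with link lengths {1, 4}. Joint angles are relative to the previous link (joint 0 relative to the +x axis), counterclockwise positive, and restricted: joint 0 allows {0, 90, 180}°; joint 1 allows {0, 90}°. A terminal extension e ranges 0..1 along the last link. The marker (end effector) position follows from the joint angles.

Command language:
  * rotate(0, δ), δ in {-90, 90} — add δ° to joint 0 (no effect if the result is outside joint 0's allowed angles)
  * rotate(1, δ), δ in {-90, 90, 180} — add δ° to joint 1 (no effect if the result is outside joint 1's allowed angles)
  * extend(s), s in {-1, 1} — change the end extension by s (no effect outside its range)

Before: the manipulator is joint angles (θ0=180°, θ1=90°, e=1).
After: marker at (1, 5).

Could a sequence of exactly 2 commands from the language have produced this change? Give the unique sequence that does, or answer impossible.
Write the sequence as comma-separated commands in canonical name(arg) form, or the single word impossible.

rotate(0, -90), rotate(0, -90)

start: joint angles (θ0=180°, θ1=90°, e=1)
step 1 (rotate(0, -90)): joint angles (θ0=90°, θ1=90°, e=1)
step 2 (rotate(0, -90)): joint angles (θ0=0°, θ1=90°, e=1)
no other 2-command option fits: unique.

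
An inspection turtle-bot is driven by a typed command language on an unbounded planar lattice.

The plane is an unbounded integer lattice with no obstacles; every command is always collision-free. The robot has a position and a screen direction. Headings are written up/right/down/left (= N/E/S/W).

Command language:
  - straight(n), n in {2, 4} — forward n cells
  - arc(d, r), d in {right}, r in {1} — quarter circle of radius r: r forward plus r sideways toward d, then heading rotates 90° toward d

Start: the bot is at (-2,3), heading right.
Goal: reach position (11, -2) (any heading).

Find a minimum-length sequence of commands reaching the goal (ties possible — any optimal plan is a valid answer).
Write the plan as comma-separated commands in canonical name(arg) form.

start: at (-2,3), heading right
step 1 (straight(4)): at (2,3), heading right
step 2 (straight(4)): at (6,3), heading right
step 3 (straight(4)): at (10,3), heading right
step 4 (arc(right, 1)): at (11,2), heading down
step 5 (straight(4)): at (11,-2), heading down
shorter routes all fall short; 5 is best.

straight(4), straight(4), straight(4), arc(right, 1), straight(4)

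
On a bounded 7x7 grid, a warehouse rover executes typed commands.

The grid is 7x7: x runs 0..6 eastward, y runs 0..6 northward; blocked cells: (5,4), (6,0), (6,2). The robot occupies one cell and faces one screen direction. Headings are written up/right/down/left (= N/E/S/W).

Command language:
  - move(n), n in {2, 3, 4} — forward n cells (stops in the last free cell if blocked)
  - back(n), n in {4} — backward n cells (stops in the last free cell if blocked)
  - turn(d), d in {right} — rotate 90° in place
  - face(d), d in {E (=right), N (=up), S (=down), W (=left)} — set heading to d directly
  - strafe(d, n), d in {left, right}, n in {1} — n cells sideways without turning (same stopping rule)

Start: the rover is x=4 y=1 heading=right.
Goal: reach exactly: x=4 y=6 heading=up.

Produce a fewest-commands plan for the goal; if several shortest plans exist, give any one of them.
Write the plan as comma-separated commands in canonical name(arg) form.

strafe(left, 1), face(N), move(4)

t0: x=4 y=1 heading=right
t=1 strafe(left, 1) ⇒ x=4 y=2 heading=right
t=2 face(N) ⇒ x=4 y=2 heading=up
t=3 move(4) ⇒ x=4 y=6 heading=up
minimal: 3 command(s), checked below 3.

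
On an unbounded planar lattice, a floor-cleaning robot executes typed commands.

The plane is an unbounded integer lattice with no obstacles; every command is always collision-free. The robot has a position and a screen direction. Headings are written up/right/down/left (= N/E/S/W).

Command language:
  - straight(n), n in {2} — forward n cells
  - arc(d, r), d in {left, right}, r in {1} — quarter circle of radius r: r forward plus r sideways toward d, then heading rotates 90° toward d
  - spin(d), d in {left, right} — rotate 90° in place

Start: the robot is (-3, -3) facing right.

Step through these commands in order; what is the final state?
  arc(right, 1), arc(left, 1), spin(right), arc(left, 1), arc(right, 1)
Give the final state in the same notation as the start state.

begin: (-3, -3) facing right
[1] after arc(right, 1): (-2, -4) facing down
[2] after arc(left, 1): (-1, -5) facing right
[3] after spin(right): (-1, -5) facing down
[4] after arc(left, 1): (0, -6) facing right
[5] after arc(right, 1): (1, -7) facing down

(1, -7) facing down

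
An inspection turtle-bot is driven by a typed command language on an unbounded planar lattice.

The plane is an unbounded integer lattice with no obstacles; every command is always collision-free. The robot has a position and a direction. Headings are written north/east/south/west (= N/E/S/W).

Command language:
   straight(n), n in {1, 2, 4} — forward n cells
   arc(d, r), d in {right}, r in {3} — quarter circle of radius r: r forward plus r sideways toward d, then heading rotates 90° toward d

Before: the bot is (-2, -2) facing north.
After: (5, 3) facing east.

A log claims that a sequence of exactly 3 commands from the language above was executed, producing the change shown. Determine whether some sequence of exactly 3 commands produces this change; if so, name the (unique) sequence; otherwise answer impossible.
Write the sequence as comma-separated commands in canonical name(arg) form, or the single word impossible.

key: cell and facing (now E) both changed — the 3 commands mix motion and turning
initial: (-2, -2) facing north
t=1 straight(2) ⇒ (-2, 0) facing north
t=2 arc(right, 3) ⇒ (1, 3) facing east
t=3 straight(4) ⇒ (5, 3) facing east
all 64 alternatives checked — unique.

straight(2), arc(right, 3), straight(4)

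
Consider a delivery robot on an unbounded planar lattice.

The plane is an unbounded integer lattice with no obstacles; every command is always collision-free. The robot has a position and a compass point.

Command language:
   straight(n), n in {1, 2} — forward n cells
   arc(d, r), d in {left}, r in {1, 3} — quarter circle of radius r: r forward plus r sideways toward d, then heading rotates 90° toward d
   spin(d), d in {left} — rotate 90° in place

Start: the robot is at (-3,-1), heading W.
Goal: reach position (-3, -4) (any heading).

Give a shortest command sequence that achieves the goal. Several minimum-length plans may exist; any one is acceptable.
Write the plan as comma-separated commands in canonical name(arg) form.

arc(left, 1), straight(1), arc(left, 1)

from: at (-3,-1), heading W
1. arc(left, 1) → at (-4,-2), heading S
2. straight(1) → at (-4,-3), heading S
3. arc(left, 1) → at (-3,-4), heading E
minimal: 3 command(s), checked below 3.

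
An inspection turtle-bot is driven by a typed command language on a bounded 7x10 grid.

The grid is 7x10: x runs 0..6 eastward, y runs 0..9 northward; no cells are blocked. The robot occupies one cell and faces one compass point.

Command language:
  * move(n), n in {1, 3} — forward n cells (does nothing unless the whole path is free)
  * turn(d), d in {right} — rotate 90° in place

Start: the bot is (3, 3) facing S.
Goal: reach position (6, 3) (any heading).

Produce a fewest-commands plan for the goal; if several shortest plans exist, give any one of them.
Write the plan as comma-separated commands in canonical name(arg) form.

turn(right), turn(right), turn(right), move(3)

start: (3, 3) facing S
1. turn(right) → (3, 3) facing W
2. turn(right) → (3, 3) facing N
3. turn(right) → (3, 3) facing E
4. move(3) → (6, 3) facing E
shorter routes all fall short; 4 is best.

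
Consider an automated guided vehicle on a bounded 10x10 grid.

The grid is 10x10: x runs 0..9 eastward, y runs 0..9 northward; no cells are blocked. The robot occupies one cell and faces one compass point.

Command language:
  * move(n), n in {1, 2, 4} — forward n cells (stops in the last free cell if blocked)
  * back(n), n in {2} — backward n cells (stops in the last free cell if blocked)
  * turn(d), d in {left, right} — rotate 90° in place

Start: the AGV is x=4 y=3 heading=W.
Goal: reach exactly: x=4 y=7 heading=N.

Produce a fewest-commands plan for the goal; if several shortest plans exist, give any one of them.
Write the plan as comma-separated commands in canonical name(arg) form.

start: x=4 y=3 heading=W
[1] after turn(right): x=4 y=3 heading=N
[2] after move(4): x=4 y=7 heading=N
minimal: 2 command(s), checked below 2.

turn(right), move(4)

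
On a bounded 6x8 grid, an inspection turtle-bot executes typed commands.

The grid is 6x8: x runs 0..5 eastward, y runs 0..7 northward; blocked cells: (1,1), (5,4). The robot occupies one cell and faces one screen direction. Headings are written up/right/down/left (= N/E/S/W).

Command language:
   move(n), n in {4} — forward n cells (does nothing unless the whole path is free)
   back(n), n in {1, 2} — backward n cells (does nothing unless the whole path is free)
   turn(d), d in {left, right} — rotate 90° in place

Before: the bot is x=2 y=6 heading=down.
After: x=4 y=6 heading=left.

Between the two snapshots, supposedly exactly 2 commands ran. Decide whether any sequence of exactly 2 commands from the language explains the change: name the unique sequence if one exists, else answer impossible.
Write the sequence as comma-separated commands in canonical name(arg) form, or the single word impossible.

key: running back(2) before turn(right) would end elsewhere — order is forced
from: x=2 y=6 heading=down
[1] after turn(right): x=2 y=6 heading=left
[2] after back(2): x=4 y=6 heading=left
uniquely the one of 25 2-step routes that fits.

turn(right), back(2)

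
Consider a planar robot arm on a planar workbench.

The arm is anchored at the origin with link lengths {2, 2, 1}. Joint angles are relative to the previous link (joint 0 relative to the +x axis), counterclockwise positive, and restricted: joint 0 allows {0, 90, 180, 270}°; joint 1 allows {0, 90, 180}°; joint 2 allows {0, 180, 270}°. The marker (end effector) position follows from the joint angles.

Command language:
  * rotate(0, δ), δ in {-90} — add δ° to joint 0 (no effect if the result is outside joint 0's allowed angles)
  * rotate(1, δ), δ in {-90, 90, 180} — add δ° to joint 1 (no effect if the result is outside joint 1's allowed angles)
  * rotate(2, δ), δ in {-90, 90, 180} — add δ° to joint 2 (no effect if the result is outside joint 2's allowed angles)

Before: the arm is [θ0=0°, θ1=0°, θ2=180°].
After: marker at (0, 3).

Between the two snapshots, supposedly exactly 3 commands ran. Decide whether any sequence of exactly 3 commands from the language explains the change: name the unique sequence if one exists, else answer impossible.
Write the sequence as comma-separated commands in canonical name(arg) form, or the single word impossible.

begin: [θ0=0°, θ1=0°, θ2=180°]
step 1 (rotate(0, -90)): [θ0=270°, θ1=0°, θ2=180°]
step 2 (rotate(0, -90)): [θ0=180°, θ1=0°, θ2=180°]
step 3 (rotate(0, -90)): [θ0=90°, θ1=0°, θ2=180°]
no rival 3-sequence matches.

rotate(0, -90), rotate(0, -90), rotate(0, -90)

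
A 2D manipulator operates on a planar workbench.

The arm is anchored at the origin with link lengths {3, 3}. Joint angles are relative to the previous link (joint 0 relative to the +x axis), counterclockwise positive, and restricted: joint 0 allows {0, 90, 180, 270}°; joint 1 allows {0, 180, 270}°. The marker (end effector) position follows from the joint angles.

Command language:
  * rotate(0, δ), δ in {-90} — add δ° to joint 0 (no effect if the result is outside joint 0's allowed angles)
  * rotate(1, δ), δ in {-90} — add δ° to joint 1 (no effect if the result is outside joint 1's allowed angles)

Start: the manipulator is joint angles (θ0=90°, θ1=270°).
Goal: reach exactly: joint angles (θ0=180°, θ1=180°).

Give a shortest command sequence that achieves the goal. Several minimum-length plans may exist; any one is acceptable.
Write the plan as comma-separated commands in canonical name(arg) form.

rotate(1, -90), rotate(0, -90), rotate(0, -90), rotate(0, -90)

from: joint angles (θ0=90°, θ1=270°)
[1] after rotate(1, -90): joint angles (θ0=90°, θ1=180°)
[2] after rotate(0, -90): joint angles (θ0=0°, θ1=180°)
[3] after rotate(0, -90): joint angles (θ0=270°, θ1=180°)
[4] after rotate(0, -90): joint angles (θ0=180°, θ1=180°)
nothing shorter than 4 reaches the goal.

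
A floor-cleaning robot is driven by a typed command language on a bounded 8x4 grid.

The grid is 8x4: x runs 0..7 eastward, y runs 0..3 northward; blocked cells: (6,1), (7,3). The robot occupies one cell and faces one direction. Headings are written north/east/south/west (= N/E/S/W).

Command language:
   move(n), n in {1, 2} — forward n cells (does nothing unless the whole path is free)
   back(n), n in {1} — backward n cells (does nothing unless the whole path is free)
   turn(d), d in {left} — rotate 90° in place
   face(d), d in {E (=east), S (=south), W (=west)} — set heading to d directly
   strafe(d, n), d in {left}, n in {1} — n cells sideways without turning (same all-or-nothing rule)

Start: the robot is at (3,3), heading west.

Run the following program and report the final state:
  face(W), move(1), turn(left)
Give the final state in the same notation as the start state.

at (2,3), heading south

start: at (3,3), heading west
[1] after face(W): at (3,3), heading west
[2] after move(1): at (2,3), heading west
[3] after turn(left): at (2,3), heading south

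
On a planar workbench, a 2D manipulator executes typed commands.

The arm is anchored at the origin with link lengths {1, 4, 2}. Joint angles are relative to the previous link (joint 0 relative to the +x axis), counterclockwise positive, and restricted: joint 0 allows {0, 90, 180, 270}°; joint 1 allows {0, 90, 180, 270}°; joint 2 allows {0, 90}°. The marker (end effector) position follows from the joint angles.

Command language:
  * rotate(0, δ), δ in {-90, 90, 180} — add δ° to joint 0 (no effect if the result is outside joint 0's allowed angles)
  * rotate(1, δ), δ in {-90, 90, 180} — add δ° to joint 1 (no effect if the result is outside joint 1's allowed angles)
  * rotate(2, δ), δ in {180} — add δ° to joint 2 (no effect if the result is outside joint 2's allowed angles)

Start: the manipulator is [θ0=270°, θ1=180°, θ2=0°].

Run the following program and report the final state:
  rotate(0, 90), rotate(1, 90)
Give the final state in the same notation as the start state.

[θ0=0°, θ1=270°, θ2=0°]

start: [θ0=270°, θ1=180°, θ2=0°]
1. rotate(0, 90) → [θ0=0°, θ1=180°, θ2=0°]
2. rotate(1, 90) → [θ0=0°, θ1=270°, θ2=0°]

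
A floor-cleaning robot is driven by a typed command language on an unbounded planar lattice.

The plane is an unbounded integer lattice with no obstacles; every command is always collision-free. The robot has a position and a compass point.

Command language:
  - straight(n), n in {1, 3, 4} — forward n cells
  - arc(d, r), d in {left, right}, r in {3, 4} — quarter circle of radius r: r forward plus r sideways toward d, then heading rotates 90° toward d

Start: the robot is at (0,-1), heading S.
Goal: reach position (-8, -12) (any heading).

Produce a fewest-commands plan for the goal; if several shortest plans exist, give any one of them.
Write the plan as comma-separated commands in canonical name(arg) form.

from: at (0,-1), heading S
step 1 (arc(right, 4)): at (-4,-5), heading W
step 2 (arc(left, 4)): at (-8,-9), heading S
step 3 (straight(3)): at (-8,-12), heading S
nothing shorter than 3 reaches the goal.

arc(right, 4), arc(left, 4), straight(3)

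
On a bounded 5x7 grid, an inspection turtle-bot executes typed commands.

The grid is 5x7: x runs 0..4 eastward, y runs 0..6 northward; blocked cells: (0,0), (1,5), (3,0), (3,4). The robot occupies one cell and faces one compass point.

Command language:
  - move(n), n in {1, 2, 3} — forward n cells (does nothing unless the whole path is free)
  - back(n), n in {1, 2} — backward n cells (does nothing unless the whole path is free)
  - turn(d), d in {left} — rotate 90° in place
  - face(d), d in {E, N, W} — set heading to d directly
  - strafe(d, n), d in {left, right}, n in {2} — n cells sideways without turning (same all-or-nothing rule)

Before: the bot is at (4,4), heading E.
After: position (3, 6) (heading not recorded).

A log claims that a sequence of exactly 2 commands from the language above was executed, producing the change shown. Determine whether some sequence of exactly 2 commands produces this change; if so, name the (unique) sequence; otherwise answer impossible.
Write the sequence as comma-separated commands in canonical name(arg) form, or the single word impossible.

strafe(left, 2), back(1)

key: running back(1) before strafe(left, 2) would end elsewhere — order is forced
start: at (4,4), heading E
t=1 strafe(left, 2) ⇒ at (4,6), heading E
t=2 back(1) ⇒ at (3,6), heading E
all 121 alternatives checked — unique.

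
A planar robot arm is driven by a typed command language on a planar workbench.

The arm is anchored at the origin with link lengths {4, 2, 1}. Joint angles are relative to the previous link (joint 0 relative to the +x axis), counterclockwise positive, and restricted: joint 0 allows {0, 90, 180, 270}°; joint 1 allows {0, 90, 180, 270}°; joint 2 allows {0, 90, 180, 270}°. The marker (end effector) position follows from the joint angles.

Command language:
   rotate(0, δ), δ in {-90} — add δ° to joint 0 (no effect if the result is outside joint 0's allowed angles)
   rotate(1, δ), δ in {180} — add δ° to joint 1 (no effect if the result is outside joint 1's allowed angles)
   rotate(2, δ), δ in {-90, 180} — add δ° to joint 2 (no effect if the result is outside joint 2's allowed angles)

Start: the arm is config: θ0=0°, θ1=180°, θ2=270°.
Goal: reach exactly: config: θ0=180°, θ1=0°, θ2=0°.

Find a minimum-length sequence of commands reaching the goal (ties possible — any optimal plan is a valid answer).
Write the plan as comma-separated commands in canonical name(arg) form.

begin: config: θ0=0°, θ1=180°, θ2=270°
t=1 rotate(1, 180) ⇒ config: θ0=0°, θ1=0°, θ2=270°
t=2 rotate(2, -90) ⇒ config: θ0=0°, θ1=0°, θ2=180°
t=3 rotate(2, 180) ⇒ config: θ0=0°, θ1=0°, θ2=0°
t=4 rotate(0, -90) ⇒ config: θ0=270°, θ1=0°, θ2=0°
t=5 rotate(0, -90) ⇒ config: θ0=180°, θ1=0°, θ2=0°
minimal: 5 command(s), checked below 5.

rotate(1, 180), rotate(2, -90), rotate(2, 180), rotate(0, -90), rotate(0, -90)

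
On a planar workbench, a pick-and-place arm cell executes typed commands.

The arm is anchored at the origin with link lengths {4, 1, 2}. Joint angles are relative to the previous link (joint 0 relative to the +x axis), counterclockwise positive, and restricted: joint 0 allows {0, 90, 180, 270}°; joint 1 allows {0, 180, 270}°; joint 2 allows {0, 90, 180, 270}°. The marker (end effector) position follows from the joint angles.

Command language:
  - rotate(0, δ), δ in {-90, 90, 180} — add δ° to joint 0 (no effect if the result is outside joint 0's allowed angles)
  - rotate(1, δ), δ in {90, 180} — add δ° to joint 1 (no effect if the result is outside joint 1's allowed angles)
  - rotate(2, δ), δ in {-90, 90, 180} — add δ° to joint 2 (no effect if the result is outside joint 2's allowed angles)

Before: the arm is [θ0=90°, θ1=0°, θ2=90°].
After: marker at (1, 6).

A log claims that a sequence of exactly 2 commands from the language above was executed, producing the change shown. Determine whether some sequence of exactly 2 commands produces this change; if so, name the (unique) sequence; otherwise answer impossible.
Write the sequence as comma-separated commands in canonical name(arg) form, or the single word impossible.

key: order matters: swapping rotate(1, 180) and rotate(1, 90) lands elsewhere
initial: [θ0=90°, θ1=0°, θ2=90°]
t=1 rotate(1, 180) ⇒ [θ0=90°, θ1=180°, θ2=90°]
t=2 rotate(1, 90) ⇒ [θ0=90°, θ1=270°, θ2=90°]
no rival 2-sequence matches.

rotate(1, 180), rotate(1, 90)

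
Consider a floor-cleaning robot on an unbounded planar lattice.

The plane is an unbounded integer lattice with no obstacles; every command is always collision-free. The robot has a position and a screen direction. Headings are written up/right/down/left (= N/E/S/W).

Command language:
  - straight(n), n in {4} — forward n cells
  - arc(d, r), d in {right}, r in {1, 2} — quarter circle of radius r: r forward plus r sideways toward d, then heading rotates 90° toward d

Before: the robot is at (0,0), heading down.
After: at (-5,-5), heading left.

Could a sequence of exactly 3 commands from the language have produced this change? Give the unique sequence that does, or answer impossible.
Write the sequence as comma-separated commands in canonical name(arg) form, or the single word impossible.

straight(4), arc(right, 1), straight(4)

key: position moved to (-5,-5) AND the heading swung to W — translation plus rotation needed
t0: at (0,0), heading down
1. straight(4) → at (0,-4), heading down
2. arc(right, 1) → at (-1,-5), heading left
3. straight(4) → at (-5,-5), heading left
no rival 3-sequence matches.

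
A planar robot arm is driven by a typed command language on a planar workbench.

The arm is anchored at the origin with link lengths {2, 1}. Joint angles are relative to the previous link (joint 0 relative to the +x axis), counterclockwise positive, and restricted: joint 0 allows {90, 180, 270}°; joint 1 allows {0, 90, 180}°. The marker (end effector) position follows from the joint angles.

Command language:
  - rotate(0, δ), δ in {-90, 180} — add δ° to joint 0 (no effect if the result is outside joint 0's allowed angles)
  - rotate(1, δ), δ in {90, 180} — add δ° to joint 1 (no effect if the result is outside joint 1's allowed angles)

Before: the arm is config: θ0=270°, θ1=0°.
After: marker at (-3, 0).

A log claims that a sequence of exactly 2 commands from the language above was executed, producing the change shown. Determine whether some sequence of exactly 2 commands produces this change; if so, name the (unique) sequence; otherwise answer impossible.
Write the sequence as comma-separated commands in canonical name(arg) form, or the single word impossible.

key: running rotate(0, 180) before rotate(0, -90) would end elsewhere — order is forced
t0: config: θ0=270°, θ1=0°
t=1 rotate(0, -90) ⇒ config: θ0=180°, θ1=0°
t=2 rotate(0, 180) ⇒ config: θ0=180°, θ1=0°
all 16 alternatives checked — unique.

rotate(0, -90), rotate(0, 180)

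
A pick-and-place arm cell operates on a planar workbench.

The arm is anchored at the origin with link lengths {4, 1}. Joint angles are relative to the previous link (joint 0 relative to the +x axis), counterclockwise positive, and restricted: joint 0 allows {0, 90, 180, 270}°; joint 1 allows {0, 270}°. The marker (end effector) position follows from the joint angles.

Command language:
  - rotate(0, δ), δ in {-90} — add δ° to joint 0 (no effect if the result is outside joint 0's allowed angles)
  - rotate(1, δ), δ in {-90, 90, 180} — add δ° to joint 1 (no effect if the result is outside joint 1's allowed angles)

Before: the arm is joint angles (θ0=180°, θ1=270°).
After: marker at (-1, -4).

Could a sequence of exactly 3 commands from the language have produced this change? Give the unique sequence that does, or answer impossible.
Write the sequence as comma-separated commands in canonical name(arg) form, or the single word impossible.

start: joint angles (θ0=180°, θ1=270°)
1. rotate(0, -90) → joint angles (θ0=90°, θ1=270°)
2. rotate(0, -90) → joint angles (θ0=0°, θ1=270°)
3. rotate(0, -90) → joint angles (θ0=270°, θ1=270°)
uniquely the one of 64 3-step routes that fits.

rotate(0, -90), rotate(0, -90), rotate(0, -90)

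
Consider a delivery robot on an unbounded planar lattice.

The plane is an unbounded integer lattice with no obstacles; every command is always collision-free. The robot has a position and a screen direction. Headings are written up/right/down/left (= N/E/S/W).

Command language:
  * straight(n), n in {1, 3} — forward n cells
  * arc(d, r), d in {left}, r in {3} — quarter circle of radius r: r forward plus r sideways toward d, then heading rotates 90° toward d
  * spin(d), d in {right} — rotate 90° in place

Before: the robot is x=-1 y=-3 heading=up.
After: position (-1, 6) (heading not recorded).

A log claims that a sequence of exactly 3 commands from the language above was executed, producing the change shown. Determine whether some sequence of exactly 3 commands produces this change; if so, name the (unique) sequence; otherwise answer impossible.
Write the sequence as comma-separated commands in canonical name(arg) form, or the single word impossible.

initial: x=-1 y=-3 heading=up
1. straight(3) → x=-1 y=0 heading=up
2. straight(3) → x=-1 y=3 heading=up
3. straight(3) → x=-1 y=6 heading=up
all 64 alternatives checked — unique.

straight(3), straight(3), straight(3)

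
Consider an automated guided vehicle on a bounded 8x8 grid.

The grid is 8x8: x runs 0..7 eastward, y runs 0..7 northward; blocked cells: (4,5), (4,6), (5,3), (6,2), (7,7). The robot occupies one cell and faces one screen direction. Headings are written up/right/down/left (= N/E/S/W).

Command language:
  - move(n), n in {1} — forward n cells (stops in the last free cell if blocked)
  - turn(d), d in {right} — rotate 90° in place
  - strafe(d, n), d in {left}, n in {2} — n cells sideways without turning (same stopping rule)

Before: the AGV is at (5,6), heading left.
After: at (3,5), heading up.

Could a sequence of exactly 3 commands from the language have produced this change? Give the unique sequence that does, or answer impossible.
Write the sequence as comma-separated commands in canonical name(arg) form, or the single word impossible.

impossible

every 3-command combo misses the target.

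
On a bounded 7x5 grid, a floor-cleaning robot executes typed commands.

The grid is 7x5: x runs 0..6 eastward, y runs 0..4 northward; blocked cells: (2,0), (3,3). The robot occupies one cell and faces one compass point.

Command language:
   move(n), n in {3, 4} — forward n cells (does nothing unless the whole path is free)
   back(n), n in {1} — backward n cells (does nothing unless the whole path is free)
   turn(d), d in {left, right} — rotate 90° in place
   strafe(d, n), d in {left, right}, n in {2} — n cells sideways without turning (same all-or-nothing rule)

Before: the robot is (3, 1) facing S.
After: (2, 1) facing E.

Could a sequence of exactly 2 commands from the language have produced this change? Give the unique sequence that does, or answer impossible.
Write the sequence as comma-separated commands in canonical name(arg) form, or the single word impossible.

turn(left), back(1)

key: position moved to (2,1) AND the heading swung to E — translation plus rotation needed
from: (3, 1) facing S
t=1 turn(left) ⇒ (3, 1) facing E
t=2 back(1) ⇒ (2, 1) facing E
uniquely the one of 49 2-step routes that fits.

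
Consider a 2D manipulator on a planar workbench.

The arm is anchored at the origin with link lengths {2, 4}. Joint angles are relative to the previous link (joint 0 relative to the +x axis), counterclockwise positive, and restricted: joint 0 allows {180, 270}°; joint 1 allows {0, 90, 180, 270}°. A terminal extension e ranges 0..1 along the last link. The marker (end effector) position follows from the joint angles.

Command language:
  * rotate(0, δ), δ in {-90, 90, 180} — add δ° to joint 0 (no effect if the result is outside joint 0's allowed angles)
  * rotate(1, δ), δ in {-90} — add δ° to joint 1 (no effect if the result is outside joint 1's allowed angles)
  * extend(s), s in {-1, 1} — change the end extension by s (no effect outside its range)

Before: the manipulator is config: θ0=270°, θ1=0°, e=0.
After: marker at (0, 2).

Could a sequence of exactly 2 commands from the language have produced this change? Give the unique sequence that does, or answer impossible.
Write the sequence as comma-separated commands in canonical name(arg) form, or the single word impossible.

initial: config: θ0=270°, θ1=0°, e=0
t=1 rotate(1, -90) ⇒ config: θ0=270°, θ1=270°, e=0
t=2 rotate(1, -90) ⇒ config: θ0=270°, θ1=180°, e=0
uniquely the one of 36 2-step routes that fits.

rotate(1, -90), rotate(1, -90)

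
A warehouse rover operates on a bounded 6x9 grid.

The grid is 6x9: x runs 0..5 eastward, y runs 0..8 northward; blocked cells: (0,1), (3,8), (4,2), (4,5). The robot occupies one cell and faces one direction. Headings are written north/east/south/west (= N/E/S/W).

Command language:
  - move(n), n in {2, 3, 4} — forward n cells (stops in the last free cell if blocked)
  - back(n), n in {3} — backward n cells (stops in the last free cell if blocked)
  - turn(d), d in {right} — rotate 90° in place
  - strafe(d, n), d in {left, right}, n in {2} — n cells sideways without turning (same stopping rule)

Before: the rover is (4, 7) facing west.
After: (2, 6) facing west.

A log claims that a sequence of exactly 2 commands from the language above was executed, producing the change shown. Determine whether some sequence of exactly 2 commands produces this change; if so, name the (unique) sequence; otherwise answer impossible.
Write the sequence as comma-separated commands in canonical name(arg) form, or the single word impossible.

key: order matters: swapping strafe(left, 2) and move(2) lands elsewhere
start: (4, 7) facing west
t=1 strafe(left, 2) ⇒ (4, 6) facing west
t=2 move(2) ⇒ (2, 6) facing west
all 49 alternatives checked — unique.

strafe(left, 2), move(2)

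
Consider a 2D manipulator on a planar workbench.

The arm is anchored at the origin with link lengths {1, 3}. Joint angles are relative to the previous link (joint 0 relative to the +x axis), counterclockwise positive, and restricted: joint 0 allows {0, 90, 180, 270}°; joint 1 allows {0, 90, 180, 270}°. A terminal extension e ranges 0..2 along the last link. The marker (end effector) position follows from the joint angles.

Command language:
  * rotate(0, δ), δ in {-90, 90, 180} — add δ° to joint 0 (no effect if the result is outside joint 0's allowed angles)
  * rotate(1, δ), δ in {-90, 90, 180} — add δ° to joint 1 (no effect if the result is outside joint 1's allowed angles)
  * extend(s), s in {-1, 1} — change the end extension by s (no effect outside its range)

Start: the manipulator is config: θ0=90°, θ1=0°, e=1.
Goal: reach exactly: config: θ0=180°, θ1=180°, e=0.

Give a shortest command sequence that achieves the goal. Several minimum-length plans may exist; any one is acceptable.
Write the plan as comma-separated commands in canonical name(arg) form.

extend(-1), rotate(1, 180), rotate(0, 90)

t0: config: θ0=90°, θ1=0°, e=1
t=1 extend(-1) ⇒ config: θ0=90°, θ1=0°, e=0
t=2 rotate(1, 180) ⇒ config: θ0=90°, θ1=180°, e=0
t=3 rotate(0, 90) ⇒ config: θ0=180°, θ1=180°, e=0
no 2-step plan works, so 3 is optimal.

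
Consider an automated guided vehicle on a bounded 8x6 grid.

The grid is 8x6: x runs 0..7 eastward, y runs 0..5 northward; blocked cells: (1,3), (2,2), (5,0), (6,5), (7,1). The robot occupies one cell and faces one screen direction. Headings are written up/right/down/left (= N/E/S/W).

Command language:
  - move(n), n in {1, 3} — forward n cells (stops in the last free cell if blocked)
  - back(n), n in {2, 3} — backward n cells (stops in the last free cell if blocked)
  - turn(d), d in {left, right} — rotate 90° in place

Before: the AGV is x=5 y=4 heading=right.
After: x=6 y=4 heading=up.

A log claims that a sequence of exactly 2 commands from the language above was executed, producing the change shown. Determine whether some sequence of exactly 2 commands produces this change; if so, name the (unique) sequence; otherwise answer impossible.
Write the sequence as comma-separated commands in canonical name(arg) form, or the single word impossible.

move(1), turn(left)

key: order matters: swapping move(1) and turn(left) lands elsewhere
from: x=5 y=4 heading=right
step 1 (move(1)): x=6 y=4 heading=right
step 2 (turn(left)): x=6 y=4 heading=up
no rival 2-sequence matches.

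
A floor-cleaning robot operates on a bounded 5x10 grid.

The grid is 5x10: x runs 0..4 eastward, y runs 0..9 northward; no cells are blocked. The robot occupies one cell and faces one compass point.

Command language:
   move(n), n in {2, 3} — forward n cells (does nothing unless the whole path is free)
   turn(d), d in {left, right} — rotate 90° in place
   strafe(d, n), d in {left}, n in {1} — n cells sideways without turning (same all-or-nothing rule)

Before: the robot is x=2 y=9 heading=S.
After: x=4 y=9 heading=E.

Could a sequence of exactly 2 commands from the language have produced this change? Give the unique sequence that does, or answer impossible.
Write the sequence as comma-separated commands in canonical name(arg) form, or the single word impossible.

turn(left), move(2)

key: cell and facing (now E) both changed — the 2 commands mix motion and turning
start: x=2 y=9 heading=S
1. turn(left) → x=2 y=9 heading=E
2. move(2) → x=4 y=9 heading=E
no other 2-command option fits: unique.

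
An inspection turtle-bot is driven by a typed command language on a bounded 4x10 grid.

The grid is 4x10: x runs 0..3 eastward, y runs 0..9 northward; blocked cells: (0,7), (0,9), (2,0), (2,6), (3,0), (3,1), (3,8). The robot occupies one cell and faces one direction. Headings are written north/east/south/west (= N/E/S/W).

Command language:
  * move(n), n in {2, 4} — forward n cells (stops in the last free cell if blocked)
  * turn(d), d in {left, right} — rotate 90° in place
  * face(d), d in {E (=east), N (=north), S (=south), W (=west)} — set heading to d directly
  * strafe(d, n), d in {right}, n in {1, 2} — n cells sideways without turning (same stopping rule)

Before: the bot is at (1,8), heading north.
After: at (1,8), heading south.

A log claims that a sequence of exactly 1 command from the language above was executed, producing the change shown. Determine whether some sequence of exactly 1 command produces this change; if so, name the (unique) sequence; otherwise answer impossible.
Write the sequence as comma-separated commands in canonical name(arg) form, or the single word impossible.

face(S)

key: parked at (1,8) the whole time — nothing moves the robot
start: at (1,8), heading north
t=1 face(S) ⇒ at (1,8), heading south
uniquely the one of 10 1-step routes that fits.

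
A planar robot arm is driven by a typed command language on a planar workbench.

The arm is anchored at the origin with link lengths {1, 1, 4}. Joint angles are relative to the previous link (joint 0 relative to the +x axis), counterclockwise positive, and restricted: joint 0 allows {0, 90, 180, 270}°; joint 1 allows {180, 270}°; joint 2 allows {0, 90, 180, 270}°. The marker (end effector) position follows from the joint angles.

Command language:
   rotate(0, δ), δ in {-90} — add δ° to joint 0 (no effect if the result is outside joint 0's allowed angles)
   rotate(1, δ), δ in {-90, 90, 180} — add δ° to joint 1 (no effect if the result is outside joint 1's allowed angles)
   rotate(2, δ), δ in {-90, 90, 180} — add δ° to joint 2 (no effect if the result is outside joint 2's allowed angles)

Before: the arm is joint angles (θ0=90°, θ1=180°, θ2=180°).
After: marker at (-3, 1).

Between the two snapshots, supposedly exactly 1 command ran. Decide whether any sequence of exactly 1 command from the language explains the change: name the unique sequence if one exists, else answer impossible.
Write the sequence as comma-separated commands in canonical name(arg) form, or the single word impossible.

begin: joint angles (θ0=90°, θ1=180°, θ2=180°)
[1] after rotate(1, 90): joint angles (θ0=90°, θ1=270°, θ2=180°)
uniquely the one of 7 1-step routes that fits.

rotate(1, 90)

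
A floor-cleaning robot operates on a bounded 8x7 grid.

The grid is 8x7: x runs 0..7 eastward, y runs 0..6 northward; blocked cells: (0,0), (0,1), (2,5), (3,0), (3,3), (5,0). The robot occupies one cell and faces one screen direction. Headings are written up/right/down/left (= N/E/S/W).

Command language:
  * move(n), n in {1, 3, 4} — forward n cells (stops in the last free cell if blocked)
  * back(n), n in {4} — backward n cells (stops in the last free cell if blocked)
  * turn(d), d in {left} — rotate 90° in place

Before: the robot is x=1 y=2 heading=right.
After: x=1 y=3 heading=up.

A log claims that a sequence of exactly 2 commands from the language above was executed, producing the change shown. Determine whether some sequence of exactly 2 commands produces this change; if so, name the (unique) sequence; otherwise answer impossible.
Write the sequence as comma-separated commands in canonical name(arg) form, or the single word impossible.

turn(left), move(1)

key: running move(1) before turn(left) would end elsewhere — order is forced
t0: x=1 y=2 heading=right
1. turn(left) → x=1 y=2 heading=up
2. move(1) → x=1 y=3 heading=up
uniquely the one of 25 2-step routes that fits.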